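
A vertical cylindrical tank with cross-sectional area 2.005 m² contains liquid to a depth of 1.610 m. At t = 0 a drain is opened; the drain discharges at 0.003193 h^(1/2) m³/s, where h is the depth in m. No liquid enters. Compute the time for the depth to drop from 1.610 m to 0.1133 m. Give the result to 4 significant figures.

1171 s

Unsteady balance on liquid volume: A dh/dt = −0.003193 √h.
∫ h^(−1/2) dh = −(0.003193/A) ∫ dt, giving 2√h = 2√h₀ − (0.003193/A) t.
t = 2A(√h₀ − √h)/0.003193 = 2·2.005·(√1.610 − √0.1133)/0.003193
  = 4.01000 × (1.26886 − 0.336601) / 0.003193 = 1170.80 s.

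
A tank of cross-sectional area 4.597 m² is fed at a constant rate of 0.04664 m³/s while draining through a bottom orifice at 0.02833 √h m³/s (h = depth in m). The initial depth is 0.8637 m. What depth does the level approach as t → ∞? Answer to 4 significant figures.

Level balance: A dh/dt = 0.04664 − 0.02833 √h. Setting dh/dt = 0:
Q_in = 0.02833 √h_ss ⇒ √h_ss = 0.04664/0.02833 = 1.64631.
h_ss = 1.64631² = 2.71034 m. (Since h₀ = 0.8637 m < h_ss, the level will rise toward this value.)

2.710 m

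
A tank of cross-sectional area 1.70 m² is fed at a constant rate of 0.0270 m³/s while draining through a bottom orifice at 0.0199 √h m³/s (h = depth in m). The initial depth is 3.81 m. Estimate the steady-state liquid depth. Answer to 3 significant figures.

Level balance: A dh/dt = 0.0270 − 0.0199 √h. Setting dh/dt = 0:
Q_in = 0.0199 √h_ss ⇒ √h_ss = 0.0270/0.0199 = 1.3568.
h_ss = 1.3568² = 1.8409 m. (Since h₀ = 3.81 m > h_ss, the level will fall toward this value.)

1.84 m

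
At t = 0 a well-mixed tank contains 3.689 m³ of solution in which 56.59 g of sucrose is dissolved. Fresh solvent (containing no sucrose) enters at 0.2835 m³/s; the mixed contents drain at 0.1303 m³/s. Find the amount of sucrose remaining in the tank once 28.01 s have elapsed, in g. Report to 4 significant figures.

29.36 g

Total volume: dV/dt = Q_in − Q_out = 0.153200 m³/s, so V(t) = 3.689 + 0.153200 t and V(28.01) = 7.98013 m³.
Solute balance: dm/dt = 0 − Q_out C = −Q_out m/V(t).
Separate: dm/m = −Q_out dt/V(t) ⇒ ln(m/m₀) = −(Q_out/(Q_in−Q_out)) ln(V/V₀).
m = m₀ (V₀/V)^(Q_out/(Q_in−Q_out)) = 56.59 × (3.689/7.98013)^(0.850522) = 29.3581 g.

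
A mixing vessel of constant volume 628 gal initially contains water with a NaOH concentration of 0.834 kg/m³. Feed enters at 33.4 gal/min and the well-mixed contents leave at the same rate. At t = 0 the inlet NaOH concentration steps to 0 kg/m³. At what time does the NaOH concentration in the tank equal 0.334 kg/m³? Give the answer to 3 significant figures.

Species balance: V dC/dt = Q(C_in − C) ⇒ τ = V/Q = 18.802 min.
C(t) = C_in + (C₀ − C_in) e^(−t/τ). Set C = 0.334 and solve for t:
e^(−t/τ) = (C − C_in)/(C₀ − C_in) = (0.334 − 0)/(0.834 − 0) = 0.40048
t = −τ ln(…) = 18.802 × 0.91509 = 17.206 min.

17.2 min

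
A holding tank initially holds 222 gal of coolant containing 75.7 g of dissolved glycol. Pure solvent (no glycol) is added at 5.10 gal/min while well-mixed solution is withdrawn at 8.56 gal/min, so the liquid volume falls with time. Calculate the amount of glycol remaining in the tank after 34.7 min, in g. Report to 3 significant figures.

11.0 g

Total volume: dV/dt = Q_in − Q_out = -3.4600 gal/min, so V(t) = 222 − 3.4600 t and V(34.7) = 101.94 gal.
Species balance (pure solvent in): dm/dt = −Q_out · m/V(t).
dm/m = −Q_out dt/(V₀ − 3.4600 t); integrating gives ln(m/m₀) = −(Q_out/(Q_in−Q_out)) ln(V/V₀).
m = m₀ (V₀/V)^(Q_out/(Q_in−Q_out)) = 75.7 × (222/101.94)^(-2.4740) = 11.037 g.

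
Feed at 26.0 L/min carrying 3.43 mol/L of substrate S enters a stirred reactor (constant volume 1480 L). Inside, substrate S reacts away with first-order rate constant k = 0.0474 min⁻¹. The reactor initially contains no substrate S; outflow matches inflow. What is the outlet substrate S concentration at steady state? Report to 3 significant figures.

Accumulation = in − out − consumed: V dC/dt = Q C_in − Q C − k V C.
At steady state: 0 = Q C_in − (Q + kV) C_ss, so C_ss = Q C_in/(Q + kV).
C_ss = 26.0·3.43/(26.0 + 0.0474·1480) = 89.180/96.152 = 0.92749 mol/L.

0.927 mol/L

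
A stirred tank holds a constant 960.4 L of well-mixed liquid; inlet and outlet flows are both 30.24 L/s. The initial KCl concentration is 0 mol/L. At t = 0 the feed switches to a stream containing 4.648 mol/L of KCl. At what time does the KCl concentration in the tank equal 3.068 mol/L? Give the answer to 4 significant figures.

Species balance: V dC/dt = Q(C_in − C) ⇒ τ = V/Q = 31.7593 s.
C(t) = C_in + (C₀ − C_in) e^(−t/τ). Set C = 3.068 and solve for t:
e^(−t/τ) = (C − C_in)/(C₀ − C_in) = (3.068 − 4.648)/(0 − 4.648) = 0.339931
t = −τ ln(…) = 31.7593 × 1.07901 = 34.2686 s.

34.27 s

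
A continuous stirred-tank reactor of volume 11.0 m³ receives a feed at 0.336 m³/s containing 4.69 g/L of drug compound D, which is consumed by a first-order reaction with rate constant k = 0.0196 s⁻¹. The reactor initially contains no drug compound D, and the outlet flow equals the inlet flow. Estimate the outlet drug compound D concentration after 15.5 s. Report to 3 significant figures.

V dC/dt = Q(C_in − C) − k V C.
This is linear with rate a = Q/V + k = 0.050145 s⁻¹.
C_ss = Q C_in/(Q + kV) = 2.8569 g/L; C(t) = C_ss + (C₀ − C_ss) e^(−a t).
C(15.5) = 2.8569 + (-2.8569)·e^(−0.050145·15.5) = 2.8569 + (-2.8569)·0.45967 = 1.5437 g/L.

1.54 g/L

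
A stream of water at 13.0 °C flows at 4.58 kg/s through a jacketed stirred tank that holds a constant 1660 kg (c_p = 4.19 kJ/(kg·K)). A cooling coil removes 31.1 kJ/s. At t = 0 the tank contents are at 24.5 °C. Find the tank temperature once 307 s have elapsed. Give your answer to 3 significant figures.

Heat balance on the well-mixed liquid: M c_p dT/dt = ṁ c_p (T_in − T) − 31.1.
τ = M/ṁ = 362.45 s; T_ss = T_in − Q̇/(ṁ c_p) = 13.0 − 31.1/(4.58·4.19) = 11.379 °C.
Solution: T(t) = T_ss + (T₀ − T_ss) e^(−t/τ).
T(307) = 11.379 + (13.121)·e^(−307/362.45) = 11.379 + (13.121)·0.42869 = 17.004 °C.

17.0 °C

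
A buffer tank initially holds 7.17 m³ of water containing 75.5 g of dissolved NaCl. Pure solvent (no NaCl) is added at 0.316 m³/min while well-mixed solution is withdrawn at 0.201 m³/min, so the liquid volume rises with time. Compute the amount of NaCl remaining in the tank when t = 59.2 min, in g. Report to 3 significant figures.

Let m(t) be the amount of NaCl. Volume: V(t) = V₀ + (Q_in − Q_out) t = 7.17 + 0.11500 t; V(59.2) = 13.978 m³.
Solute balance: dm/dt = 0 − Q_out C = −Q_out m/V(t).
dm/m = −Q_out dt/(V₀ + 0.11500 t); integrating gives ln(m/m₀) = −(Q_out/(Q_in−Q_out)) ln(V/V₀).
m = m₀ (V₀/V)^(Q_out/(Q_in−Q_out)) = 75.5 × (7.17/13.978)^(1.7478) = 23.508 g.

23.5 g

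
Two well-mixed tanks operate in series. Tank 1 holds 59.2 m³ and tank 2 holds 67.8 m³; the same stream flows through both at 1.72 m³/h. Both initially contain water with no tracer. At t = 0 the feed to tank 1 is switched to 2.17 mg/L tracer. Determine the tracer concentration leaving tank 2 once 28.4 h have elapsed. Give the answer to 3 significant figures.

Species balance on tank i: dCᵢ/dt = (Cᵢ₋₁ − Cᵢ)/τᵢ with τᵢ = Vᵢ/Q.
τ₁ = 59.2/1.72 = 34.419 h; τ₂ = 67.8/1.72 = 39.419 h.
Solving the cascade with C₁(0)=C₂(0)=0 gives C₂(t) = C_in[1 − (τ₁ e^(−t/τ₁) − τ₂ e^(−t/τ₂))/(τ₁ − τ₂)].
At t = 28.4: e^(−t/τ₁) = 0.43818, e^(−t/τ₂) = 0.48652.
C₂ = 2.17·[1 − (34.419·0.43818 − 39.419·0.48652)/(-5.0000)] = 2.17·0.18067 = 0.39206 mg/L.

0.392 mg/L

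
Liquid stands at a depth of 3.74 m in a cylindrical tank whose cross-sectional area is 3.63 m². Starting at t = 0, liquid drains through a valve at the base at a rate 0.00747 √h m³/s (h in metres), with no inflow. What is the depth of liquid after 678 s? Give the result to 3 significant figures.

A dh/dt = −Q_out = −0.00747 √h.
∫ h^(−1/2) dh = −(0.00747/A) ∫ dt, giving 2√h = 2√h₀ − (0.00747/A) t.
√h = √3.74 − 0.00747·678/(2·3.63) = 1.9339 − 0.69761 = 1.2363.
h = 1.2363² = 1.5284 m.

1.53 m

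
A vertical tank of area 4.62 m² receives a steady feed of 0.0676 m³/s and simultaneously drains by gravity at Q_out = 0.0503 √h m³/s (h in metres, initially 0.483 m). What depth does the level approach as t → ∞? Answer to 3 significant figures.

1.81 m

Level balance: A dh/dt = 0.0676 − 0.0503 √h. Setting dh/dt = 0:
Q_in = 0.0503 √h_ss ⇒ √h_ss = 0.0676/0.0503 = 1.3439.
h_ss = 1.3439² = 1.8062 m. (Since h₀ = 0.483 m < h_ss, the level will rise toward this value.)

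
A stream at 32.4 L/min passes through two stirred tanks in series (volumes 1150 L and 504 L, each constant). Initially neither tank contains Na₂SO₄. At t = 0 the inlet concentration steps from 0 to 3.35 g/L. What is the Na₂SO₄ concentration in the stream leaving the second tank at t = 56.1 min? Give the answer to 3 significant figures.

2.19 g/L

Species balance on tank i: dCᵢ/dt = (Cᵢ₋₁ − Cᵢ)/τᵢ with τᵢ = Vᵢ/Q.
τ₁ = 1150/32.4 = 35.494 min; τ₂ = 504/32.4 = 15.556 min.
Tank 1: C₁ = C_in(1 − e^(−t/τ₁)). Tank 2 (τ₁ ≠ τ₂): C₂ = C_in[1 − (τ₁ e^(−t/τ₁) − τ₂ e^(−t/τ₂))/(τ₁ − τ₂)].
At t = 56.1: e^(−t/τ₁) = 0.20586, e^(−t/τ₂) = 0.027149.
C₂ = 3.35·[1 − (35.494·0.20586 − 15.556·0.027149)/(19.938)] = 3.35·0.65471 = 2.1933 g/L.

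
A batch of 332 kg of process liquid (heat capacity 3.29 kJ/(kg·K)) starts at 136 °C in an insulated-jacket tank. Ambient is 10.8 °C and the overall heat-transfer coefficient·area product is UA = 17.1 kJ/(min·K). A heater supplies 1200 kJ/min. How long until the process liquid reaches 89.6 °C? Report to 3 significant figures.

118 min

Lumped-capacitance energy balance: M c_p dT/dt = UA(T_amb − T) + Q̇.
τ = M c_p/UA = 63.876 min; T_ss = T_amb + Q̇/UA = 10.8 + 1200/17.1 = 80.975 °C.
T(t) = T_ss + (T₀ − T_ss)e^(−t/τ); set T = 89.6:
t = −τ ln[(T − T_ss)/(T₀ − T_ss)] = −63.876 · ln(0.15674) = 118.37 min.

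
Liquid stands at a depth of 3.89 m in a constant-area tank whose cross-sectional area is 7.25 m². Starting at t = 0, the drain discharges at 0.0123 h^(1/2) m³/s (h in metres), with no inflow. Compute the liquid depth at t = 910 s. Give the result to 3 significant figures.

With no inflow, A dh/dt = −0.0123 √h.
This is separable: 2 d(√h)/dt = −0.0123/A, so √h = √h₀ − (0.0123/(2A)) t.
√h = √3.89 − 0.0123·910/(2·7.25) = 1.9723 − 0.77193 = 1.2004.
h = 1.2004² = 1.4409 m.

1.44 m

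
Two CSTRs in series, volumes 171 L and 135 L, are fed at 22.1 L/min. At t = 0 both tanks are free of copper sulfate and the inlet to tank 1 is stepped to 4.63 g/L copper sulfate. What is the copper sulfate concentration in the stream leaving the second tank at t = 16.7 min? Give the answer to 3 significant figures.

3.22 g/L

Time constants: τᵢ = Vᵢ/Q for each well-mixed tank.
τ₁ = 171/22.1 = 7.7376 min; τ₂ = 135/22.1 = 6.1086 min.
Solving the cascade with C₁(0)=C₂(0)=0 gives C₂(t) = C_in[1 − (τ₁ e^(−t/τ₁) − τ₂ e^(−t/τ₂))/(τ₁ − τ₂)].
At t = 16.7: e^(−t/τ₁) = 0.11552, e^(−t/τ₂) = 0.064969.
C₂ = 4.63·[1 − (7.7376·0.11552 − 6.1086·0.064969)/(1.6290)] = 4.63·0.69491 = 3.2174 g/L.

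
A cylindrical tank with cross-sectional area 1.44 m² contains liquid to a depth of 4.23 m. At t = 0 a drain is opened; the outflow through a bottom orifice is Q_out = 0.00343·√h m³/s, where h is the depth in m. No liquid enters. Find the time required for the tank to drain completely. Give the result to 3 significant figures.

A dh/dt = −Q_out = −0.00343 √h.
∫ h^(−1/2) dh = −(0.00343/A) ∫ dt, giving 2√h = 2√h₀ − (0.00343/A) t.
Set h = 0: 2√h₀ = (0.00343/A) t_empty ⇒ t_empty = 2A√h₀/0.00343.
t_empty = 2·1.44·√4.23/0.00343 = 2.8800·2.0567/0.00343 = 1726.9 s.

1730 s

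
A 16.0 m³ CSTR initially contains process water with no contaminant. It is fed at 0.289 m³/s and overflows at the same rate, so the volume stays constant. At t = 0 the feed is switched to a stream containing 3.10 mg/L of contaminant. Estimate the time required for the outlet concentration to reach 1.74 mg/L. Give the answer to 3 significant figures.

Species balance: V dC/dt = Q(C_in − C) ⇒ τ = V/Q = 55.363 s.
C(t) = C_in + (C₀ − C_in) e^(−t/τ). Set C = 1.74 and solve for t:
e^(−t/τ) = (C − C_in)/(C₀ − C_in) = (1.74 − 3.10)/(0 − 3.10) = 0.43871
t = −τ ln(…) = 55.363 × 0.82392 = 45.615 s.

45.6 s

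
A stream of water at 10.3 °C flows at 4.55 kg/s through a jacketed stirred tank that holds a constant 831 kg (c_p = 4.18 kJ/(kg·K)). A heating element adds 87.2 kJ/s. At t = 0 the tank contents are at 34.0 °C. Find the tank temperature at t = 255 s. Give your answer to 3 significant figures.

Unsteady energy balance on the tank contents: M c_p dT/dt = ṁ c_p (T_in − T) + 87.2.
τ = M/ṁ = 182.64 s; T_ss = T_in + Q̇/(ṁ c_p) = 10.3 + 87.2/(4.55·4.18) = 14.885 °C.
This is linear first-order; T(t) = T_ss + (T₀ − T_ss) e^(−t/τ).
T(255) = 14.885 + (19.115)·e^(−255/182.64) = 14.885 + (19.115)·0.24753 = 19.617 °C.

19.6 °C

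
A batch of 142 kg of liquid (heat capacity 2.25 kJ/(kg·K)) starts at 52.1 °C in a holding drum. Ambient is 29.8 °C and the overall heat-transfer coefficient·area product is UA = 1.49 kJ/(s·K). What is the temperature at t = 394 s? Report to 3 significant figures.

M c_p dT/dt = −UA(T − T_amb).
dT/dt = (T_ss − T)/τ with T_ss = T_amb = 29.800 °C, τ = M c_p/UA = 142·2.25/1.49 = 214.43 s.
T approaches T_ss exponentially: T(t) = T_ss + (T₀ − T_ss) e^(−t/τ).
T(394) = 29.800 + (22.300)·0.15923 = 33.351 °C.

33.4 °C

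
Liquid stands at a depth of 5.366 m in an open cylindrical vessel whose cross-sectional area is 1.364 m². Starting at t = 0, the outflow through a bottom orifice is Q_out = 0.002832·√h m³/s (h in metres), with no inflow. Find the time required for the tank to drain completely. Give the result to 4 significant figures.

Unsteady balance on liquid volume: A dh/dt = −0.002832 √h.
∫ h^(−1/2) dh = −(0.002832/A) ∫ dt, giving 2√h = 2√h₀ − (0.002832/A) t.
Tank is empty when √h = 0: t_empty = 2A√h₀/0.002832.
t_empty = 2·1.364·√5.366/0.002832 = 2.72800·2.31646/0.002832 = 2231.39 s.

2231 s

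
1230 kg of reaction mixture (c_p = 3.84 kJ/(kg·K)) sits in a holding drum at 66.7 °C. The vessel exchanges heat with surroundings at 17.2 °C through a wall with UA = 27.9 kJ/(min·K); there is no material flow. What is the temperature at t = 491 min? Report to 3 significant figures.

First-law balance (no shaft work): M c_p dT/dt = −UA(T − T_amb).
dT/dt = (T_ss − T)/τ with T_ss = T_amb = 17.200 °C, τ = M c_p/UA = 1230·3.84/27.9 = 169.29 min.
Integrating: T(t) = T_ss + (T₀ − T_ss) e^(−t/τ).
T(491) = 17.200 + (49.500)·0.055004 = 19.923 °C.

19.9 °C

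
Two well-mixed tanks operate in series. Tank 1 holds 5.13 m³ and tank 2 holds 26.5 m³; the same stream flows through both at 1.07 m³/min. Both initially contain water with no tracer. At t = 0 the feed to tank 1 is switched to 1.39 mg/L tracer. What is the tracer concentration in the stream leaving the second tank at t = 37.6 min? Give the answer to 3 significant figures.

Species balance on tank i: dCᵢ/dt = (Cᵢ₋₁ − Cᵢ)/τᵢ with τᵢ = Vᵢ/Q.
τ₁ = 5.13/1.07 = 4.7944 min; τ₂ = 26.5/1.07 = 24.766 min.
Tank 1: C₁ = C_in(1 − e^(−t/τ₁)). Tank 2 (τ₁ ≠ τ₂): C₂ = C_in[1 − (τ₁ e^(−t/τ₁) − τ₂ e^(−t/τ₂))/(τ₁ − τ₂)].
At t = 37.6: e^(−t/τ₁) = 0.00039269, e^(−t/τ₂) = 0.21911.
C₂ = 1.39·[1 − (4.7944·0.00039269 − 24.766·0.21911)/(-19.972)] = 1.39·0.72839 = 1.0125 mg/L.

1.01 mg/L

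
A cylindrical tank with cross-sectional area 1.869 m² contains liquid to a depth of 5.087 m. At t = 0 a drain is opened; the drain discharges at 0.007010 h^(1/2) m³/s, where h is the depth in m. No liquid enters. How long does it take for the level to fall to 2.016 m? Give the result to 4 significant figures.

445.6 s

A dh/dt = −Q_out = −0.007010 √h.
This is separable: 2 d(√h)/dt = −0.007010/A, so √h = √h₀ − (0.007010/(2A)) t.
t = 2A(√h₀ − √h)/0.007010 = 2·1.869·(√5.087 − √2.016)/0.007010
  = 3.73800 × (2.25544 − 1.41986) / 0.007010 = 445.563 s.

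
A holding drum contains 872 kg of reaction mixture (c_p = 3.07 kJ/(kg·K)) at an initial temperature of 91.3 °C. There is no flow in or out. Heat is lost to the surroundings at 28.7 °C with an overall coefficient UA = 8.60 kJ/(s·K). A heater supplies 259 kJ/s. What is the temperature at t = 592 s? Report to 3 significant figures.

M c_p dT/dt = −UA(T − T_amb) + Q̇.
dT/dt = (T_ss − T)/τ with T_ss = T_amb + Q̇/UA = 28.7 + 259/8.60 = 58.816 °C, τ = M c_p/UA = 872·3.07/8.60 = 311.28 s.
Solution: T(t) = T_ss + (T₀ − T_ss) e^(−t/τ).
T(592) = 58.816 + (32.484)·0.14930 = 63.666 °C.

63.7 °C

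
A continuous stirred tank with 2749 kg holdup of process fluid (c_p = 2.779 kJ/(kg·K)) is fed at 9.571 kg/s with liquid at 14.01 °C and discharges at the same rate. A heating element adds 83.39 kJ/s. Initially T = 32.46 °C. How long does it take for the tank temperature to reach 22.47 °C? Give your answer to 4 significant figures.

303.4 s

M c_p dT/dt = ṁ c_p (T_in − T) + Q̇.
τ = M/ṁ = 287.222 s; T_ss = T_in + Q̇/(ṁ c_p) = 17.1452 °C.
T(t) = T_ss + (T₀ − T_ss) e^(−t/τ). Set T = 22.47:
e^(−t/τ) = (22.47 − 17.1452)/(32.46 − 17.1452) = 0.347689
t = −287.222 · ln(0.347689) = 303.435 s.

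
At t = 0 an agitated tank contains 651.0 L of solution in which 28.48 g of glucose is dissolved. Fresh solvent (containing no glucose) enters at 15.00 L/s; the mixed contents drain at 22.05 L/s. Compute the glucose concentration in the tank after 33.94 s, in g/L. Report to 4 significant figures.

0.01650 g/L

Total volume: dV/dt = Q_in − Q_out = -7.05000 L/s, so V(t) = 651.0 − 7.05000 t and V(33.94) = 411.723 L.
Species balance (pure solvent in): dm/dt = −Q_out · m/V(t).
dm/m = −Q_out dt/(V₀ − 7.05000 t); integrating gives ln(m/m₀) = −(Q_out/(Q_in−Q_out)) ln(V/V₀).
m = m₀ (V₀/V)^(Q_out/(Q_in−Q_out)) = 28.48 × (651.0/411.723)^(-3.12766) = 6.79534 g.
C = m/V = 6.79534/411.723 = 0.0165046 g/L.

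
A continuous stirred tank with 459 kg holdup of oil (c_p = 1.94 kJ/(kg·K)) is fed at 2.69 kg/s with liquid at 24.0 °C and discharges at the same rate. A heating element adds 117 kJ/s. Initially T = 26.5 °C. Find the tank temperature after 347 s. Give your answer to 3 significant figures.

Heat balance on the well-mixed liquid: M c_p dT/dt = ṁ c_p (T_in − T) + 117.
Rearrange: dT/dt = (T_ss − T)/τ with τ = M/ṁ = 170.63 s and T_ss = T_in + Q̇/(ṁ c_p) = 46.420 °C.
Solution: T(t) = T_ss + (T₀ − T_ss) e^(−t/τ).
T(347) = 46.420 + (-19.920)·e^(−347/170.63) = 46.420 + (-19.920)·0.13086 = 43.813 °C.

43.8 °C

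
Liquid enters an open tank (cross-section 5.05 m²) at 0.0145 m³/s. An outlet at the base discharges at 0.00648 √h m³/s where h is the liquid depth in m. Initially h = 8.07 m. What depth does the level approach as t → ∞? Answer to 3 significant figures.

Level balance: A dh/dt = 0.0145 − 0.00648 √h. Setting dh/dt = 0:
Q_in = 0.00648 √h_ss ⇒ √h_ss = 0.0145/0.00648 = 2.2377.
h_ss = 2.2377² = 5.0071 m. (Since h₀ = 8.07 m > h_ss, the level will fall toward this value.)

5.01 m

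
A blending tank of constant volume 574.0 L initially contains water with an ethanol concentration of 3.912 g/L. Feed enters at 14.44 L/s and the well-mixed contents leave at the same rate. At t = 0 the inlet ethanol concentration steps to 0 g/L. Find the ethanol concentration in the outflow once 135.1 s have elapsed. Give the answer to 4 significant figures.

0.1307 g/L

Mass balance on the solute (V constant): V dC/dt = Q(C_in − C).
So dC/dt = (C_in − C)/τ with τ = V/Q = 574.0/14.44 = 39.7507 s.
Solution: C(t) = C_in + (C₀ − C_in) e^(−t/τ).
C(135.1) = 0 + (3.912 − 0)·e^(−135.1/39.7507) = 0 + (3.91200)·0.0334173 = 0.130728 g/L.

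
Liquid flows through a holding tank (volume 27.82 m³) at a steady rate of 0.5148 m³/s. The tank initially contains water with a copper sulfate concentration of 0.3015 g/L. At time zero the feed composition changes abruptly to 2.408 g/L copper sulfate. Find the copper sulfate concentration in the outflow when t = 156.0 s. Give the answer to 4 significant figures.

Unsteady species balance (constant V, well mixed): V dC/dt = Q(C_in − C).
Time constant τ = V/Q = 27.82/0.5148 = 54.0404 s.
Integrating: C(t) = C_in + (C₀ − C_in) e^(−t/τ).
C(156.0) = 2.408 + (0.3015 − 2.408)·e^(−156.0/54.0404) = 2.408 + (-2.10650)·0.0557583 = 2.29055 g/L.

2.291 g/L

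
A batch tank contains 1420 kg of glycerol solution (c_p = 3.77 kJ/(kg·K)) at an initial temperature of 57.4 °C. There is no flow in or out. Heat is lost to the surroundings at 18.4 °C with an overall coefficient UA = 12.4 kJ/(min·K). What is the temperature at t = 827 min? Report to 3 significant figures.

24.1 °C

Heat balance on the well-mixed liquid: M c_p dT/dt = −UA(T − T_amb).
dT/dt = (T_ss − T)/τ with T_ss = T_amb = 18.400 °C, τ = M c_p/UA = 1420·3.77/12.4 = 431.73 min.
This is linear first-order; T(t) = T_ss + (T₀ − T_ss) e^(−t/τ).
T(827) = 18.400 + (39.000)·0.14726 = 24.143 °C.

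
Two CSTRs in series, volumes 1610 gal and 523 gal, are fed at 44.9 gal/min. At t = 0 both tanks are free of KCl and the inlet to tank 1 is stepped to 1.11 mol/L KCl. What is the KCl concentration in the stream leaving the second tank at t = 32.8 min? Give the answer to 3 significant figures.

0.483 mol/L

Species balance on tank i: dCᵢ/dt = (Cᵢ₋₁ − Cᵢ)/τᵢ with τᵢ = Vᵢ/Q.
τ₁ = 1610/44.9 = 35.857 min; τ₂ = 523/44.9 = 11.648 min.
Solving the cascade with C₁(0)=C₂(0)=0 gives C₂(t) = C_in[1 − (τ₁ e^(−t/τ₁) − τ₂ e^(−t/τ₂))/(τ₁ − τ₂)].
At t = 32.8: e^(−t/τ₁) = 0.40062, e^(−t/τ₂) = 0.059850.
C₂ = 1.11·[1 − (35.857·0.40062 − 11.648·0.059850)/(24.209)] = 1.11·0.43542 = 0.48331 mol/L.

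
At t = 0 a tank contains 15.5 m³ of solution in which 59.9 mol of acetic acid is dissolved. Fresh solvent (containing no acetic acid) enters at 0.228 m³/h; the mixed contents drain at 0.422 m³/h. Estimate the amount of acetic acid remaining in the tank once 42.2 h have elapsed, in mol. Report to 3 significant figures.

Let m(t) be the amount of acetic acid. Volume: V(t) = V₀ + (Q_in − Q_out) t = 15.5 − 0.19400 t; V(42.2) = 7.3132 m³.
Solute balance: dm/dt = 0 − Q_out C = −Q_out m/V(t).
Separate: dm/m = −Q_out dt/V(t) ⇒ ln(m/m₀) = −(Q_out/(Q_in−Q_out)) ln(V/V₀).
m = m₀ (V₀/V)^(Q_out/(Q_in−Q_out)) = 59.9 × (15.5/7.3132)^(-2.1753) = 11.690 mol.

11.7 mol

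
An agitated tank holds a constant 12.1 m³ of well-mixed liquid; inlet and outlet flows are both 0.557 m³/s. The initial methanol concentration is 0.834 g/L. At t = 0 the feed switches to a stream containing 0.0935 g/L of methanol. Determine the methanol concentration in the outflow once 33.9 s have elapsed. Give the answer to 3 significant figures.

Accumulation = in − out for the solute gives V dC/dt = Q(C_in − C).
Time constant τ = V/Q = 12.1/0.557 = 21.724 s.
C approaches C_in exponentially: C(t) = C_in + (C₀ − C_in) e^(−t/τ).
C(33.9) = 0.0935 + (0.834 − 0.0935)·e^(−33.9/21.724) = 0.0935 + (0.74050)·0.21003 = 0.24902 g/L.

0.249 g/L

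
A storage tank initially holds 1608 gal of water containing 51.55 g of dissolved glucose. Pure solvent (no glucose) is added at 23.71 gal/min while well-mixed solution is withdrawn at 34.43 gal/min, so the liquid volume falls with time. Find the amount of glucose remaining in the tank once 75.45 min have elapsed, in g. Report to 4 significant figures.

5.458 g

Let m(t) be the amount of glucose. Volume: V(t) = V₀ + (Q_in − Q_out) t = 1608 − 10.7200 t; V(75.45) = 799.176 gal.
Solute balance: dm/dt = 0 − Q_out C = −Q_out m/V(t).
dm/m = −Q_out dt/(V₀ − 10.7200 t); integrating gives ln(m/m₀) = −(Q_out/(Q_in−Q_out)) ln(V/V₀).
m = m₀ (V₀/V)^(Q_out/(Q_in−Q_out)) = 51.55 × (1608/799.176)^(-3.21175) = 5.45758 g.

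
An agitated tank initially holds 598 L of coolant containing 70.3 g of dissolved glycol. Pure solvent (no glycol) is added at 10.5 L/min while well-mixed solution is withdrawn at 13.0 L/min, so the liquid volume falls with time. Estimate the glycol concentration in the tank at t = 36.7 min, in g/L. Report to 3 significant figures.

Let m(t) be the amount of glycol. Volume: V(t) = V₀ + (Q_in − Q_out) t = 598 − 2.5000 t; V(36.7) = 506.25 L.
No glycol enters, so dm/dt = −Q_out · (m/V).
dm/m = −Q_out dt/(V₀ − 2.5000 t); integrating gives ln(m/m₀) = −(Q_out/(Q_in−Q_out)) ln(V/V₀).
m = m₀ (V₀/V)^(Q_out/(Q_in−Q_out)) = 70.3 × (598/506.25)^(-5.2000) = 29.567 g.
C = m/V = 29.567/506.25 = 0.058404 g/L.

0.0584 g/L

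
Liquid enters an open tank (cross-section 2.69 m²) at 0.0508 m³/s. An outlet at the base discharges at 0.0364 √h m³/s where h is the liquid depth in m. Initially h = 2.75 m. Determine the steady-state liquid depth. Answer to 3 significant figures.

Volume balance on the tank: A dh/dt = Q_in − 0.0364 √h. At steady state dh/dt = 0:
Q_in = 0.0364 √h_ss ⇒ √h_ss = 0.0508/0.0364 = 1.3956.
h_ss = 1.3956² = 1.9477 m. (Since h₀ = 2.75 m > h_ss, the level will fall toward this value.)

1.95 m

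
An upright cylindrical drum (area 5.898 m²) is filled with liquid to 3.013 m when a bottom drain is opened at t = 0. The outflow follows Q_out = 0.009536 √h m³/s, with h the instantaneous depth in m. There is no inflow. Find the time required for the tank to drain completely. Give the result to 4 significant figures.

2147 s

With no inflow, A dh/dt = −0.009536 √h.
This is separable: 2 d(√h)/dt = −0.009536/A, so √h = √h₀ − (0.009536/(2A)) t.
Set h = 0: 2√h₀ = (0.009536/A) t_empty ⇒ t_empty = 2A√h₀/0.009536.
t_empty = 2·5.898·√3.013/0.009536 = 11.7960·1.73580/0.009536 = 2147.18 s.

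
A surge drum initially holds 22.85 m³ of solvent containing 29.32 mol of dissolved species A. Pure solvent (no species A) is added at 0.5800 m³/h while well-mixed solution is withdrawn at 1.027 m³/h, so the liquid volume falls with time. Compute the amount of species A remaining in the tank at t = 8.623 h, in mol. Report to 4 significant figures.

19.18 mol

Total volume: dV/dt = Q_in − Q_out = -0.447000 m³/h, so V(t) = 22.85 − 0.447000 t and V(8.623) = 18.9955 m³.
Solute balance: dm/dt = 0 − Q_out C = −Q_out m/V(t).
dm/m = −Q_out dt/(V₀ − 0.447000 t); integrating gives ln(m/m₀) = −(Q_out/(Q_in−Q_out)) ln(V/V₀).
m = m₀ (V₀/V)^(Q_out/(Q_in−Q_out)) = 29.32 × (22.85/18.9955)^(-2.29754) = 19.1788 mol.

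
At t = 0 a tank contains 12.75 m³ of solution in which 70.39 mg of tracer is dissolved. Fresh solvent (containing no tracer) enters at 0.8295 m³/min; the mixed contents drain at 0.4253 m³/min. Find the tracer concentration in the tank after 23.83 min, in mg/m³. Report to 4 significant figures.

1.740 mg/m³

Total volume: dV/dt = Q_in − Q_out = 0.404200 m³/min, so V(t) = 12.75 + 0.404200 t and V(23.83) = 22.3821 m³.
No tracer enters, so dm/dt = −Q_out · (m/V).
Separate: dm/m = −Q_out dt/V(t) ⇒ ln(m/m₀) = −(Q_out/(Q_in−Q_out)) ln(V/V₀).
m = m₀ (V₀/V)^(Q_out/(Q_in−Q_out)) = 70.39 × (12.75/22.3821)^(1.05220) = 38.9370 mg.
C = m/V = 38.9370/22.3821 = 1.73965 mg/m³.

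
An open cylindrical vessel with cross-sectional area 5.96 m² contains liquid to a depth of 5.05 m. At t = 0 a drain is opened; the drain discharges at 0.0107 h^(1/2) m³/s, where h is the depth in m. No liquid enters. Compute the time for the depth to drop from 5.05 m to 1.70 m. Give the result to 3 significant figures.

1050 s

A dh/dt = −Q_out = −0.0107 √h.
∫ h^(−1/2) dh = −(0.0107/A) ∫ dt, giving 2√h = 2√h₀ − (0.0107/A) t.
t = 2A(√h₀ − √h)/0.0107 = 2·5.96·(√5.05 − √1.70)/0.0107
  = 11.920 × (2.2472 − 1.3038) / 0.0107 = 1050.9 s.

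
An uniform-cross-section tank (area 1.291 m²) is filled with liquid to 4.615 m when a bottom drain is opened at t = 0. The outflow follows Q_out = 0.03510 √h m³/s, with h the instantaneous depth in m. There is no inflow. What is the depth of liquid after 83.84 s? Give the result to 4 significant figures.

With no inflow, A dh/dt = −0.03510 √h.
∫ h^(−1/2) dh = −(0.03510/A) ∫ dt, giving 2√h = 2√h₀ − (0.03510/A) t.
√h = √4.615 − 0.03510·83.84/(2·1.291) = 2.14826 − 1.13973 = 1.00852.
h = 1.00852² = 1.01712 m.

1.017 m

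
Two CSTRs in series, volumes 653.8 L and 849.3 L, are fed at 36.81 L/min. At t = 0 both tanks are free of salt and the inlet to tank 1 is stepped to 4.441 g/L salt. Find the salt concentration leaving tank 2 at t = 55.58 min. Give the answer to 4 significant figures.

Each tank obeys Vᵢ dCᵢ/dt = Q(Cᵢ₋₁ − Cᵢ), so τᵢ = Vᵢ/Q.
τ₁ = 653.8/36.81 = 17.7615 min; τ₂ = 849.3/36.81 = 23.0725 min.
Tank 1: C₁ = C_in(1 − e^(−t/τ₁)). Tank 2 (τ₁ ≠ τ₂): C₂ = C_in[1 − (τ₁ e^(−t/τ₁) − τ₂ e^(−t/τ₂))/(τ₁ − τ₂)].
At t = 55.58: e^(−t/τ₁) = 0.0437509, e^(−t/τ₂) = 0.0899119.
C₂ = 4.441·[1 − (17.7615·0.0437509 − 23.0725·0.0899119)/(-5.31106)] = 4.441·0.755714 = 3.35613 g/L.

3.356 g/L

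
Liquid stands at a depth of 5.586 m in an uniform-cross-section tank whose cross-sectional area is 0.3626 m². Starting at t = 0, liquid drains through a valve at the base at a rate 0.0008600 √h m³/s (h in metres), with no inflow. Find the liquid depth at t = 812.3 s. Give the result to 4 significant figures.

1.961 m

With no inflow, A dh/dt = −0.0008600 √h.
This is separable: 2 d(√h)/dt = −0.0008600/A, so √h = √h₀ − (0.0008600/(2A)) t.
√h = √5.586 − 0.0008600·812.3/(2·0.3626) = 2.36347 − 0.963290 = 1.40018.
h = 1.40018² = 1.96051 m.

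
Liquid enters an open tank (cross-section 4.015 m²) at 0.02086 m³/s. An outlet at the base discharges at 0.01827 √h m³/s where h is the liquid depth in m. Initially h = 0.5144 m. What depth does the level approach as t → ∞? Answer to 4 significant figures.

1.304 m

Mass balance (ρ constant): A dh/dt = Q_in − 0.01827 √h. At steady state dh/dt = 0:
Q_in = 0.01827 √h_ss ⇒ √h_ss = 0.02086/0.01827 = 1.14176.
h_ss = 1.14176² = 1.30362 m. (Since h₀ = 0.5144 m < h_ss, the level will rise toward this value.)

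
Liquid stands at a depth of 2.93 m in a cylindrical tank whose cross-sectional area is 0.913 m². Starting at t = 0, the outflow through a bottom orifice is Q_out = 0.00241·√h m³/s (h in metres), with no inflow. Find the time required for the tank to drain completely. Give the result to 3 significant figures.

1300 s

Mass balance (ρ constant): A dh/dt = −0.00241 √h.
This is separable: 2 d(√h)/dt = −0.00241/A, so √h = √h₀ − (0.00241/(2A)) t.
Tank is empty when √h = 0: t_empty = 2A√h₀/0.00241.
t_empty = 2·0.913·√2.93/0.00241 = 1.8260·1.7117/0.00241 = 1296.9 s.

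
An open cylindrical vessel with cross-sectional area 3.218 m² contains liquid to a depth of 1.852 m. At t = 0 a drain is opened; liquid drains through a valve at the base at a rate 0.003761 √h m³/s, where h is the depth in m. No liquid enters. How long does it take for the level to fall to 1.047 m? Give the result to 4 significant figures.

A dh/dt = −Q_out = −0.003761 √h.
∫ h^(−1/2) dh = −(0.003761/A) ∫ dt, giving 2√h = 2√h₀ − (0.003761/A) t.
t = 2A(√h₀ − √h)/0.003761 = 2·3.218·(√1.852 − √1.047)/0.003761
  = 6.43600 × (1.36088 − 1.02323) / 0.003761 = 577.806 s.

577.8 s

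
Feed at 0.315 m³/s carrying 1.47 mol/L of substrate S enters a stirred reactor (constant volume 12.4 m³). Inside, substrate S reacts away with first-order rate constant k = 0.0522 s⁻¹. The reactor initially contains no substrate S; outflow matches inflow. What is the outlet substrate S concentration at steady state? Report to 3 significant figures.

Accumulation = in − out − consumed: V dC/dt = Q C_in − Q C − k V C.
At steady state: 0 = Q C_in − (Q + kV) C_ss, so C_ss = Q C_in/(Q + kV).
C_ss = 0.315·1.47/(0.315 + 0.0522·12.4) = 0.46305/0.96228 = 0.48120 mol/L.

0.481 mol/L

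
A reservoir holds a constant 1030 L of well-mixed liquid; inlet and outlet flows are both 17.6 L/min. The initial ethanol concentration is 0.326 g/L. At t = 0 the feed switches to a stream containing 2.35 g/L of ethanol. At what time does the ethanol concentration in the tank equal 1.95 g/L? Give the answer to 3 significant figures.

Species balance: V dC/dt = Q(C_in − C) ⇒ τ = V/Q = 58.523 min.
C(t) = C_in + (C₀ − C_in) e^(−t/τ). Set C = 1.95 and solve for t:
e^(−t/τ) = (C − C_in)/(C₀ − C_in) = (1.95 − 2.35)/(0.326 − 2.35) = 0.19763
t = −τ ln(…) = 58.523 × 1.6214 = 94.887 min.

94.9 min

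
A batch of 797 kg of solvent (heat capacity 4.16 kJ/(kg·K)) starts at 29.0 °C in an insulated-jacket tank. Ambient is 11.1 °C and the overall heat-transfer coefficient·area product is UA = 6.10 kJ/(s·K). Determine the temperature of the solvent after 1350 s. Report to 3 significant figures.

First-law balance (no shaft work): M c_p dT/dt = −UA(T − T_amb).
dT/dt = (T_ss − T)/τ with T_ss = T_amb = 11.100 °C, τ = M c_p/UA = 797·4.16/6.10 = 543.53 s.
Solution: T(t) = T_ss + (T₀ − T_ss) e^(−t/τ).
T(1350) = 11.100 + (17.900)·0.083428 = 12.593 °C.

12.6 °C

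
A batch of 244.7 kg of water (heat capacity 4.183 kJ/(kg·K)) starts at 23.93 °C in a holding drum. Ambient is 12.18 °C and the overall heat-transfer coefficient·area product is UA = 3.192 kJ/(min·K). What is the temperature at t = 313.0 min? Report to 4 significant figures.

16.61 °C

Heat balance on the well-mixed liquid: M c_p dT/dt = −UA(T − T_amb).
dT/dt = (T_ss − T)/τ with T_ss = T_amb = 12.1800 °C, τ = M c_p/UA = 244.7·4.183/3.192 = 320.670 min.
Integrating: T(t) = T_ss + (T₀ − T_ss) e^(−t/τ).
T(313.0) = 12.1800 + (11.7500)·0.376785 = 16.6072 °C.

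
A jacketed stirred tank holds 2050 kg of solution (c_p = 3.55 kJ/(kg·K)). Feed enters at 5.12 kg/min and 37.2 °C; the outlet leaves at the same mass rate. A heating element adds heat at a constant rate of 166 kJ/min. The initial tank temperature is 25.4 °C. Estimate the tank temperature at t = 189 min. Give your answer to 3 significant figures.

33.3 °C

Heat balance on the well-mixed liquid: M c_p dT/dt = ṁ c_p (T_in − T) + 166.
τ = M/ṁ = 400.39 min; T_ss = T_in + Q̇/(ṁ c_p) = 37.2 + 166/(5.12·3.55) = 46.333 °C.
T approaches T_ss exponentially: T(t) = T_ss + (T₀ − T_ss) e^(−t/τ).
T(189) = 46.333 + (-20.933)·e^(−189/400.39) = 46.333 + (-20.933)·0.62373 = 33.276 °C.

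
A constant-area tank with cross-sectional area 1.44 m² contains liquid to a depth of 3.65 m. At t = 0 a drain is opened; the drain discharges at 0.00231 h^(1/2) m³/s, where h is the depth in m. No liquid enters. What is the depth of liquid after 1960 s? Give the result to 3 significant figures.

0.115 m

With no inflow, A dh/dt = −0.00231 √h.
∫ h^(−1/2) dh = −(0.00231/A) ∫ dt, giving 2√h = 2√h₀ − (0.00231/A) t.
√h = √3.65 − 0.00231·1960/(2·1.44) = 1.9105 − 1.5721 = 0.33841.
h = 0.33841² = 0.11452 m.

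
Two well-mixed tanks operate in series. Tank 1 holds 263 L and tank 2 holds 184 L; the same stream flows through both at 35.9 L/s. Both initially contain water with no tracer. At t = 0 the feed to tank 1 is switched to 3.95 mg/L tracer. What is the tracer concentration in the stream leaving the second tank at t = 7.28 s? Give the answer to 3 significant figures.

1.30 mg/L

Species balance on tank i: dCᵢ/dt = (Cᵢ₋₁ − Cᵢ)/τᵢ with τᵢ = Vᵢ/Q.
τ₁ = 263/35.9 = 7.3259 s; τ₂ = 184/35.9 = 5.1253 s.
Solving the cascade with C₁(0)=C₂(0)=0 gives C₂(t) = C_in[1 − (τ₁ e^(−t/τ₁) − τ₂ e^(−t/τ₂))/(τ₁ − τ₂)].
At t = 7.28: e^(−t/τ₁) = 0.37019, e^(−t/τ₂) = 0.24162.
C₂ = 3.95·[1 − (7.3259·0.37019 − 5.1253·0.24162)/(2.2006)] = 3.95·0.33035 = 1.3049 mg/L.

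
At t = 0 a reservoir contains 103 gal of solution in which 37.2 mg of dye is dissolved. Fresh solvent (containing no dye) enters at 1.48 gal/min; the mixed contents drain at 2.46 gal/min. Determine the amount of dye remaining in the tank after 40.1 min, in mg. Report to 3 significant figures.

11.1 mg

Let m(t) be the amount of dye. Volume: V(t) = V₀ + (Q_in − Q_out) t = 103 − 0.98000 t; V(40.1) = 63.702 gal.
Species balance (pure solvent in): dm/dt = −Q_out · m/V(t).
dm/m = −Q_out dt/(V₀ − 0.98000 t); integrating gives ln(m/m₀) = −(Q_out/(Q_in−Q_out)) ln(V/V₀).
m = m₀ (V₀/V)^(Q_out/(Q_in−Q_out)) = 37.2 × (103/63.702)^(-2.5102) = 11.135 mg.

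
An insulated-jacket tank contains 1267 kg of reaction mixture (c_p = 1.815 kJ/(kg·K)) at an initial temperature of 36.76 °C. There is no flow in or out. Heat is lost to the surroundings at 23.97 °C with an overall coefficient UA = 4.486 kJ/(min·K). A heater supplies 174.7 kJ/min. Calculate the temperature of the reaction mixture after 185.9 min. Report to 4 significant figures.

44.72 °C

Heat balance on the well-mixed liquid: M c_p dT/dt = −UA(T − T_amb) + Q̇.
dT/dt = (T_ss − T)/τ with T_ss = T_amb + Q̇/UA = 23.97 + 174.7/4.486 = 62.9134 °C, τ = M c_p/UA = 1267·1.815/4.486 = 512.618 min.
Integrating: T(t) = T_ss + (T₀ − T_ss) e^(−t/τ).
T(185.9) = 62.9134 + (-26.1534)·0.695831 = 44.7150 °C.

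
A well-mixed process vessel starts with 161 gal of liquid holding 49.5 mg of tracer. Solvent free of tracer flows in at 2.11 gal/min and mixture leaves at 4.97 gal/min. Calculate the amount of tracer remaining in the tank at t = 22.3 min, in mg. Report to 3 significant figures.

Total volume: dV/dt = Q_in − Q_out = -2.8600 gal/min, so V(t) = 161 − 2.8600 t and V(22.3) = 97.222 gal.
No tracer enters, so dm/dt = −Q_out · (m/V).
Separate: dm/m = −Q_out dt/V(t) ⇒ ln(m/m₀) = −(Q_out/(Q_in−Q_out)) ln(V/V₀).
m = m₀ (V₀/V)^(Q_out/(Q_in−Q_out)) = 49.5 × (161/97.222)^(-1.7378) = 20.603 mg.

20.6 mg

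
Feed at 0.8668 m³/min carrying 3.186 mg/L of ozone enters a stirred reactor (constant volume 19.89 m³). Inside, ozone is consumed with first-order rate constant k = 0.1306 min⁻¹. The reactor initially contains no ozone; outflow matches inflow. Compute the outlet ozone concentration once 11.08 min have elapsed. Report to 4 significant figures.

Species balance: V dC/dt = Q C_in − Q C − k V C.
dC/dt = (Q/V) C_in − (Q/V + k) C; effective rate a = Q/V + k = 0.0435797 + 0.1306 = 0.174180 min⁻¹.
C_ss = Q C_in/(Q + kV) = 0.797136 mg/L; C(t) = C_ss + (C₀ − C_ss) e^(−a t).
C(11.08) = 0.797136 + (-0.797136)·e^(−0.174180·11.08) = 0.797136 + (-0.797136)·0.145161 = 0.681423 mg/L.

0.6814 mg/L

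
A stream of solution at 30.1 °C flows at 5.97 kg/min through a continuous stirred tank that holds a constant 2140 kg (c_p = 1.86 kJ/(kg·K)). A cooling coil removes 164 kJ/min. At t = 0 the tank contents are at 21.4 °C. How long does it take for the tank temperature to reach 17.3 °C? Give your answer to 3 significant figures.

M c_p dT/dt = ṁ c_p (T_in − T) − Q̇.
τ = M/ṁ = 358.46 min; T_ss = T_in − Q̇/(ṁ c_p) = 15.331 °C.
T(t) = T_ss + (T₀ − T_ss) e^(−t/τ). Set T = 17.3:
e^(−t/τ) = (17.3 − 15.331)/(21.4 − 15.331) = 0.32446
t = −358.46 · ln(0.32446) = 403.48 min.

403 min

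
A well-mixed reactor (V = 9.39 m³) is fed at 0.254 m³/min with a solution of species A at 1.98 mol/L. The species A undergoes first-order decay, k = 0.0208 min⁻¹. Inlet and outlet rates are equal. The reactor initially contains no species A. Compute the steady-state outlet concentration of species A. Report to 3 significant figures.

Accumulation = in − out − consumed: V dC/dt = Q C_in − Q C − k V C.
At steady state: 0 = Q C_in − (Q + kV) C_ss, so C_ss = Q C_in/(Q + kV).
C_ss = 0.254·1.98/(0.254 + 0.0208·9.39) = 0.50292/0.44931 = 1.1193 mol/L.

1.12 mol/L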